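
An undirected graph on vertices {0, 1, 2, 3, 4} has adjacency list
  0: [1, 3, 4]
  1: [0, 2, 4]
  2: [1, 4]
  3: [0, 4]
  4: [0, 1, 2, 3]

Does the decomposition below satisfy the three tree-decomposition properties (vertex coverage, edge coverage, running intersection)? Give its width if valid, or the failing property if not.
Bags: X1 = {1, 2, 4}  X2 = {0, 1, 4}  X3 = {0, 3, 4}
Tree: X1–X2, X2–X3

Every vertex of G appears in some bag (union = {0, 1, 2, 3, 4}); every edge is covered by a bag; and for each vertex v the set of bags containing v is connected in the bag tree. The decomposition is therefore valid. The largest bag has 3 vertices, so the width is 2.

Yes; width 2.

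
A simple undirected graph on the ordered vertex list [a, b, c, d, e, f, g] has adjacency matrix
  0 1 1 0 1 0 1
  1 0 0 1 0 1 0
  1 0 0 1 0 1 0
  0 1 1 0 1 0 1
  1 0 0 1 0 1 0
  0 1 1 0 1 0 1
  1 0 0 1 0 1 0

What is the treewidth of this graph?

A width-3 tree decomposition is:
Bags: B1 = {a, c, d, f}  B2 = {a, d, e, f}  B3 = {a, b, d, f}  B4 = {a, d, f, g}
Tree: B1–B2, B2–B3, B3–B4
Every bag has size at most 4, so the width is 4 − 1 = 3 and tw(G) ≤ 3. For the lower bound: the 4 vertex sets {c,d}, {e,f}, {a}, {b} are disjoint, each induces a connected subgraph, and every pair is joined by at least one edge of G. Contracting each set to a single vertex therefore yields K_{4} as a minor, and since treewidth is minor-monotone, tw(G) ≥ tw(K_{4}) = 3. Combining the bounds, tw(G) = 3.

3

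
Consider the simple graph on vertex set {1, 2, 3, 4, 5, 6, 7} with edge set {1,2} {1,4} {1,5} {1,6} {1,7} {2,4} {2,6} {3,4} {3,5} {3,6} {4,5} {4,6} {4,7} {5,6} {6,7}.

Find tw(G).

3

A width-3 tree decomposition is:
Bags: B1 = {1, 4, 5, 6}  B2 = {3, 4, 5, 6}  B3 = {1, 4, 6, 7}  B4 = {1, 2, 4, 6}
Tree: B1–B2, B1–B3, B3–B4
Each bag holds 4 vertices, so the decomposition has width 3, which upper-bounds the treewidth. On the other hand G contains the 4-clique {1, 2, 4, 6}. A clique must lie in a single bag of any decomposition, so no decomposition can have width below 3. Combining the bounds, tw(G) = 3.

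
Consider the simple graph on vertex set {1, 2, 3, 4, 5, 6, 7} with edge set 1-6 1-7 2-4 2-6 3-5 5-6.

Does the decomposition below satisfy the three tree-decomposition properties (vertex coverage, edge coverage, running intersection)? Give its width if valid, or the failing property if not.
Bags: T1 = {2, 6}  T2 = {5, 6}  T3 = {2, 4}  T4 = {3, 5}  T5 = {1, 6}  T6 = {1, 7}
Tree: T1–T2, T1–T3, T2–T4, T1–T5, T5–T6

Yes; width 1.

Checking the three conditions: (i) the bags cover all of {1, 2, 3, 4, 5, 6, 7}; (ii) for each edge, some bag contains both endpoints; (iii) the bags containing any fixed vertex form a subtree. All hold, so the decomposition is valid with width 2 − 1 = 1.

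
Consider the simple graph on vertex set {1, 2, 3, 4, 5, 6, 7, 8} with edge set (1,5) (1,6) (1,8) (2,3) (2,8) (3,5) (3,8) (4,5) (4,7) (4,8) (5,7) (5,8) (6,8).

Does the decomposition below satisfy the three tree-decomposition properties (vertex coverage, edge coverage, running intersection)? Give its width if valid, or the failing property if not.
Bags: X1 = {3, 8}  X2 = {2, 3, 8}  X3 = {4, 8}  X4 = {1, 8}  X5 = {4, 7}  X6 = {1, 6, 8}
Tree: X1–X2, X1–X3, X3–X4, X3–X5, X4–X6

A tree decomposition must satisfy three properties: every vertex lies in some bag; for every edge, both endpoints lie together in some bag; and for every vertex, the bags containing it form a connected subtree. Here vertex 5 appears in no bag, so the decomposition is invalid.

No — vertex 5 appears in no bag.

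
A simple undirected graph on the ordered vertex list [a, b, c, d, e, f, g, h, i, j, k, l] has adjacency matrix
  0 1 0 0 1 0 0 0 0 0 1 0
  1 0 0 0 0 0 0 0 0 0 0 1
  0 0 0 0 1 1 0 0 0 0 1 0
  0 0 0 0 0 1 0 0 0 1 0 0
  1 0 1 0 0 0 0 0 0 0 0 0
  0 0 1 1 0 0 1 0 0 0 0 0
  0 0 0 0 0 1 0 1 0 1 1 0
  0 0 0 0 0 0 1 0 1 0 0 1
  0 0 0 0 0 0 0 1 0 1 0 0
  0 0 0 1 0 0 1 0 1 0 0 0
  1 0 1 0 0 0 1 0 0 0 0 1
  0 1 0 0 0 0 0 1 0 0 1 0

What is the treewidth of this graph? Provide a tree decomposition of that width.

The largest bag has 4 vertices, giving width 3; this decomposition certifies tw(G) ≤ 3. For the lower bound: the 4 vertex sets {d,i,j}, {f}, {g}, {c,h,k,l} are disjoint, each induces a connected subgraph, and every pair is joined by at least one edge of G. Contracting each set to a single vertex therefore yields K_{4} as a minor, and since treewidth is minor-monotone, tw(G) ≥ tw(K_{4}) = 3. Hence tw(G) = 3 exactly.

Treewidth 3.
Bags: B1 = {d, f, i, j}  B2 = {f, g, i, j}  B3 = {f, g, h, i}  B4 = {c, f, g, h}  B5 = {c, g, h, k}  B6 = {c, h, k, l}  B7 = {c, e, k, l}  B8 = {a, e, k, l}  B9 = {a, b, e, l}
Tree: B1–B2, B2–B3, B3–B4, B4–B5, B5–B6, B6–B7, B7–B8, B8–B9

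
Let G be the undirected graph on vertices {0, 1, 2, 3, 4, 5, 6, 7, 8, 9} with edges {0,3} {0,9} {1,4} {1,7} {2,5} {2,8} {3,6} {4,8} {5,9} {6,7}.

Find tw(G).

A width-2 tree decomposition is:
Bags: B1 = {0, 5, 9}  B2 = {0, 3, 5}  B3 = {3, 5, 6}  B4 = {5, 6, 7}  B5 = {1, 5, 7}  B6 = {1, 4, 5}  B7 = {4, 5, 8}  B8 = {2, 5, 8}
Tree: B1–B2, B2–B3, B3–B4, B4–B5, B5–B6, B6–B7, B7–B8
Every bag has size at most 3, so the width is 3 − 1 = 2 and tw(G) ≤ 2. The edges 5–9–0–3–6–7–1–4–8–2–5 form a cycle, so G is not a tree and its treewidth is at least 2. The upper and lower bounds meet at 2, so that is the treewidth.

2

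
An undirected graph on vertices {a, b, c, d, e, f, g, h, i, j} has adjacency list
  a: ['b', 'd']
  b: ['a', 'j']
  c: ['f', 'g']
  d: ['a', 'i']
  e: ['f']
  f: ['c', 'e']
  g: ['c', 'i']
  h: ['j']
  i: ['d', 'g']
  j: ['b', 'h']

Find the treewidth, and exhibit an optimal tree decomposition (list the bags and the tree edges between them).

Treewidth 1.
One such decomposition:
Bags: B1 = {h, j}  B2 = {b, j}  B3 = {a, b}  B4 = {a, d}  B5 = {d, i}  B6 = {g, i}  B7 = {c, g}  B8 = {c, f}  B9 = {e, f}
Tree: B1–B2, B2–B3, B3–B4, B4–B5, B5–B6, B6–B7, B7–B8, B8–B9

Every bag has size at most 2, so the width is 2 − 1 = 1 and tw(G) ≤ 1. G has an edge, so its treewidth is at least 1. Therefore the treewidth is 1.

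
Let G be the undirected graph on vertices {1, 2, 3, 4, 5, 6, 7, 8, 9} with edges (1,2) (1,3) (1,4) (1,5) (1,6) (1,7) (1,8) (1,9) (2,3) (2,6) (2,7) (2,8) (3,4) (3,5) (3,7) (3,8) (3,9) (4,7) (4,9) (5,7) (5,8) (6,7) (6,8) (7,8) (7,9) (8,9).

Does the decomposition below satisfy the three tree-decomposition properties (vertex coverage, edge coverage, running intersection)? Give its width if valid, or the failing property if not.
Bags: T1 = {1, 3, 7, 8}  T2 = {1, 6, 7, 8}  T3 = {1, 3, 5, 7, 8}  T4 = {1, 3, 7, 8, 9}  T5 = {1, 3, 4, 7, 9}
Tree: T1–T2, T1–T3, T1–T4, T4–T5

A tree decomposition must satisfy three properties: every vertex lies in some bag; for every edge, both endpoints lie together in some bag; and for every vertex, the bags containing it form a connected subtree. Here vertex 2 appears in no bag, so the decomposition is invalid.

No — vertex 2 appears in no bag.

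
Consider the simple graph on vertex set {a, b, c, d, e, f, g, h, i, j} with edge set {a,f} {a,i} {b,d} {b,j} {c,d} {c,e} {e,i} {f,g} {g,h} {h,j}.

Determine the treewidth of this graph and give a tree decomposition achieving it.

Treewidth 2.
One optimal decomposition is:
Bags: B1 = {a, f, g}  B2 = {a, g, h}  B3 = {a, h, j}  B4 = {a, b, j}  B5 = {a, b, d}  B6 = {a, c, d}  B7 = {a, c, e}  B8 = {a, e, i}
Tree: B1–B2, B2–B3, B3–B4, B4–B5, B5–B6, B6–B7, B7–B8

The largest bag has 3 vertices, giving width 2; this decomposition certifies tw(G) ≤ 2. Since a–f–g–h–j–b–d–c–e–i–a is a cycle in G, G is not acyclic. Forests are exactly the graphs of treewidth ≤ 1, so tw(G) ≥ 2. Therefore the treewidth is 2.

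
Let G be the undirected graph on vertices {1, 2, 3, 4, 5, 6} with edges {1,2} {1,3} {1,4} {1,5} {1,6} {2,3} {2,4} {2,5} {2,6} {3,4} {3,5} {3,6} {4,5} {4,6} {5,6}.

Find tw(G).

5

A width-5 tree decomposition is:
Bags: B1 = {1, 2, 3, 4, 5, 6}
Tree: (single bag)
A single bag containing all 6 vertices is trivially a valid decomposition of width 5. On the other hand G contains the 6-clique {1, 2, 3, 4, 5, 6}. A clique must lie in a single bag of any decomposition, so no decomposition can have width below 5. Combining the bounds, tw(G) = 5.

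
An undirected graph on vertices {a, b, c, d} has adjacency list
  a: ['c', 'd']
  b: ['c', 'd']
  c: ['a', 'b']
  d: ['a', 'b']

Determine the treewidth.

A width-2 tree decomposition is:
Bags: B1 = {a, b, c}  B2 = {a, b, d}
Tree: B1–B2
Each bag holds 3 vertices, so the decomposition has width 2, which upper-bounds the treewidth. Since a–c–b–d–a is a cycle in G, G is not acyclic. Forests are exactly the graphs of treewidth ≤ 1, so tw(G) ≥ 2. Hence tw(G) = 2 exactly.

2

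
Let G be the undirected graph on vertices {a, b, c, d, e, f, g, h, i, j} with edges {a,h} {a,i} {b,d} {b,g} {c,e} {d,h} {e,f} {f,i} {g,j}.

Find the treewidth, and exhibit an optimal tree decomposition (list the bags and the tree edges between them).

The largest bag has 2 vertices, giving width 1; this decomposition certifies tw(G) ≤ 1. Since G has at least one edge (e.g. j–g), it is not an edgeless graph, so tw(G) ≥ 1. The upper and lower bounds meet at 1, so that is the treewidth.

Treewidth 1.
One such decomposition:
Bags: B1 = {g, j}  B2 = {b, g}  B3 = {b, d}  B4 = {d, h}  B5 = {a, h}  B6 = {a, i}  B7 = {f, i}  B8 = {e, f}  B9 = {c, e}
Tree: B1–B2, B2–B3, B3–B4, B4–B5, B5–B6, B6–B7, B7–B8, B8–B9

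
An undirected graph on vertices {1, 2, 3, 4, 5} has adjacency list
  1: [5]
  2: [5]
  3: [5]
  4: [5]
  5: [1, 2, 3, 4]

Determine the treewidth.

A width-1 tree decomposition is:
Bags: B1 = {4, 5}  B2 = {1, 5}  B3 = {2, 5}  B4 = {3, 5}
Tree: B1–B2, B1–B3, B3–B4
The largest bag has 2 vertices, giving width 1; this decomposition certifies tw(G) ≤ 1. Since G has at least one edge (e.g. 5–4), it is not an edgeless graph, so tw(G) ≥ 1. Therefore the treewidth is 1.

1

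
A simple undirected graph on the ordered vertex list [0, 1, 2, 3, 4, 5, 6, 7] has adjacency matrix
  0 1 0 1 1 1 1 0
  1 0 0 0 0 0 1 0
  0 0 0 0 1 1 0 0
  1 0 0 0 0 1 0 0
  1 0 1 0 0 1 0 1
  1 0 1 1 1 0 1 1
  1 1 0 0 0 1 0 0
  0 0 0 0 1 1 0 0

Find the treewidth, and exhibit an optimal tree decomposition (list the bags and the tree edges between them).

Treewidth 2.
One such decomposition:
Bags: B1 = {2, 4, 5}  B2 = {0, 4, 5}  B3 = {0, 5, 6}  B4 = {4, 5, 7}  B5 = {0, 1, 6}  B6 = {0, 3, 5}
Tree: B1–B2, B2–B3, B1–B4, B3–B5, B3–B6

Each bag holds 3 vertices, so the decomposition has width 2, which upper-bounds the treewidth. On the other hand G contains the 3-clique {0, 1, 6}. A clique must lie in a single bag of any decomposition, so no decomposition can have width below 2. Combining the bounds, tw(G) = 2.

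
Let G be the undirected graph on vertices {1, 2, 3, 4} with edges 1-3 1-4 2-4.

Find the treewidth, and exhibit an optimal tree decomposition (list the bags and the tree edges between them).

Treewidth 1.
Bags: B1 = {1, 3}  B2 = {1, 4}  B3 = {2, 4}
Tree: B1–B2, B2–B3

The largest bag has 2 vertices, giving width 1; this decomposition certifies tw(G) ≤ 1. Since G has at least one edge (e.g. 3–1), it is not an edgeless graph, so tw(G) ≥ 1. The upper and lower bounds meet at 1, so that is the treewidth.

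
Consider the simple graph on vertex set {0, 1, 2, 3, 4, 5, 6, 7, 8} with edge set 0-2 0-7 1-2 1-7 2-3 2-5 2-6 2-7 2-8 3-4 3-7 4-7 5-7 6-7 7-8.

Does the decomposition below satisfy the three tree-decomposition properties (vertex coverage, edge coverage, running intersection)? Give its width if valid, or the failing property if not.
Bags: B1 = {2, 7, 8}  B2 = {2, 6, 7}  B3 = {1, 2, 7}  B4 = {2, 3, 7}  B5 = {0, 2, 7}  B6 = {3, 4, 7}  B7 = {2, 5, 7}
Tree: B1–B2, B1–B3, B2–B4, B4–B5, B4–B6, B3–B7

Every vertex of G appears in some bag (union = {0, 1, 2, 3, 4, 5, 6, 7, 8}); every edge is covered by a bag; and for each vertex v the set of bags containing v is connected in the bag tree. The decomposition is therefore valid. The largest bag has 3 vertices, so the width is 2.

Yes; width 2.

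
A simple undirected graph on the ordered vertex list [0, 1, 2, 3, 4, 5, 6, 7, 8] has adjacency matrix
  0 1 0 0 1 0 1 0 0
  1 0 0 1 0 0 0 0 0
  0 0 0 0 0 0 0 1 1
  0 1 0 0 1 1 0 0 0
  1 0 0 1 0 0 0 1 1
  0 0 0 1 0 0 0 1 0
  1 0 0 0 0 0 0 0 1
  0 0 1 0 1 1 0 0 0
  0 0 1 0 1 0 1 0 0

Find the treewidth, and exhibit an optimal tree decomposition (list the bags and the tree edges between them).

Treewidth 3.
One such decomposition:
Bags: B1 = {0, 2, 6, 8}  B2 = {0, 2, 4, 8}  B3 = {0, 2, 4, 7}  B4 = {0, 1, 4, 7}  B5 = {1, 3, 4, 7}  B6 = {1, 3, 5, 7}
Tree: B1–B2, B2–B3, B3–B4, B4–B5, B5–B6

Every bag has size at most 4, so the width is 4 − 1 = 3 and tw(G) ≤ 3. For the lower bound: the 4 vertex sets {2,6,8}, {0}, {4}, {1,3,5,7} are disjoint, each induces a connected subgraph, and every pair is joined by at least one edge of G. Contracting each set to a single vertex therefore yields K_{4} as a minor, and since treewidth is minor-monotone, tw(G) ≥ tw(K_{4}) = 3. Hence tw(G) = 3 exactly.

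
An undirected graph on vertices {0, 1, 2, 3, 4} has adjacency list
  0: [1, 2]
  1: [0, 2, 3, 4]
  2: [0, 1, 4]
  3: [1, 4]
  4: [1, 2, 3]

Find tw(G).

A width-2 tree decomposition is:
Bags: B1 = {0, 1, 2}  B2 = {1, 2, 4}  B3 = {1, 3, 4}
Tree: B1–B2, B2–B3
Every bag has size at most 3, so the width is 3 − 1 = 2 and tw(G) ≤ 2. For the lower bound, the 3 vertices {0, 1, 2} are pairwise adjacent, and any tree decomposition puts a clique entirely inside one bag — forcing width ≥ 2. Hence tw(G) = 2 exactly.

2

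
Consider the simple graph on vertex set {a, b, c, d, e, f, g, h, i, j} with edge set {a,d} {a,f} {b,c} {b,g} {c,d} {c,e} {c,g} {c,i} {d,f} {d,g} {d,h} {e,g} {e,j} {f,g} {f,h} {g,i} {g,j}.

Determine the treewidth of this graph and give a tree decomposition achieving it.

Each bag holds 3 vertices, so the decomposition has width 2, which upper-bounds the treewidth. Conversely, {e, g, j} is a clique of size 3, and the vertices of any clique must share a bag in every tree decomposition; so some bag has ≥ 3 vertices and tw(G) ≥ 2. The upper and lower bounds meet at 2, so that is the treewidth.

Treewidth 2.
Bags: B1 = {c, g, i}  B2 = {c, e, g}  B3 = {c, d, g}  B4 = {e, g, j}  B5 = {d, f, g}  B6 = {a, d, f}  B7 = {d, f, h}  B8 = {b, c, g}
Tree: B1–B2, B1–B3, B2–B4, B3–B5, B5–B6, B5–B7, B2–B8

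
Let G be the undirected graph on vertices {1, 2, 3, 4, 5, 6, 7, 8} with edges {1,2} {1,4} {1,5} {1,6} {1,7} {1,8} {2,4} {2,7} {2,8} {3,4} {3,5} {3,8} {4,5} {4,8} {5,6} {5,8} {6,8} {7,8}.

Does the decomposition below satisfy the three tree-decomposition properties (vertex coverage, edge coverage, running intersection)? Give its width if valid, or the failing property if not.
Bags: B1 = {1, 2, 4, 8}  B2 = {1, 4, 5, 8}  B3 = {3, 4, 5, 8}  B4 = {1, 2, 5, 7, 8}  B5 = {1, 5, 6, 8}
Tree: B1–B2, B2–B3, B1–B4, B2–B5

No — bags containing vertex 5 are not connected in the tree.

A tree decomposition must satisfy three properties: every vertex lies in some bag; for every edge, both endpoints lie together in some bag; and for every vertex, the bags containing it form a connected subtree. Here bags containing vertex 5 are not connected in the tree, so the decomposition is invalid.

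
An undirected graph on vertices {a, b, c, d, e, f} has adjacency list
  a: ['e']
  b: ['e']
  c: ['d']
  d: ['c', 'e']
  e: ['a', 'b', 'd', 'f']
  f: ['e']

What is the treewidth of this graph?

1

A width-1 tree decomposition is:
Bags: B1 = {a, e}  B2 = {e, f}  B3 = {d, e}  B4 = {c, d}  B5 = {b, e}
Tree: B1–B2, B1–B3, B3–B4, B2–B5
The largest bag has 2 vertices, giving width 1; this decomposition certifies tw(G) ≤ 1. Since G has at least one edge (e.g. a–e), it is not an edgeless graph, so tw(G) ≥ 1. Therefore the treewidth is 1.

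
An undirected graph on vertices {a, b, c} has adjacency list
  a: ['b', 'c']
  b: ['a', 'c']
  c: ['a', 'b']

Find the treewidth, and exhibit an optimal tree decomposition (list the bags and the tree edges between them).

With just one bag of size 3, the width is 3 − 1 = 2, so tw(G) ≤ 2. On the other hand G contains the 3-clique {a, b, c}. A clique must lie in a single bag of any decomposition, so no decomposition can have width below 2. Hence tw(G) = 2 exactly.

Treewidth 2.
One such decomposition:
Bags: B1 = {a, b, c}
Tree: (single bag)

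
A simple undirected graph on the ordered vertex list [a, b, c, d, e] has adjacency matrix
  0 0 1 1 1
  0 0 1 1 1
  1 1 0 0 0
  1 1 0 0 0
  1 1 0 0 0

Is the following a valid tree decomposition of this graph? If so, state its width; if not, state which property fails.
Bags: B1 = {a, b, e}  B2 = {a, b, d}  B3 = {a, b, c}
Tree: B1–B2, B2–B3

Checking the three conditions: (i) the bags cover all of {a, b, c, d, e}; (ii) for each edge, some bag contains both endpoints; (iii) the bags containing any fixed vertex form a subtree. All hold, so the decomposition is valid with width 3 − 1 = 2.

Yes; width 2.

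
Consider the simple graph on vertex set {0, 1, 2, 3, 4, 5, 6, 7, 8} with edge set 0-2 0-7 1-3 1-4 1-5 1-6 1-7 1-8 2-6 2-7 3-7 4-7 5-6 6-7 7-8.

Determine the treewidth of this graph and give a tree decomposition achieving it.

Every bag has size at most 3, so the width is 3 − 1 = 2 and tw(G) ≤ 2. For the lower bound, the 3 vertices {1, 5, 6} are pairwise adjacent, and any tree decomposition puts a clique entirely inside one bag — forcing width ≥ 2. Combining the bounds, tw(G) = 2.

Treewidth 2.
Bags: B1 = {2, 6, 7}  B2 = {1, 6, 7}  B3 = {1, 7, 8}  B4 = {1, 5, 6}  B5 = {1, 4, 7}  B6 = {1, 3, 7}  B7 = {0, 2, 7}
Tree: B1–B2, B2–B3, B2–B4, B2–B5, B2–B6, B1–B7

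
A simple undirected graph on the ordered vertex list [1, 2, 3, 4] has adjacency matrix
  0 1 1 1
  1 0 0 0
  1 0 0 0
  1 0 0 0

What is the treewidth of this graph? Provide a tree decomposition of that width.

Each bag holds 2 vertices, so the decomposition has width 1, which upper-bounds the treewidth. Any graph with an edge has treewidth ≥ 1, and G has the edge 3–1. Hence tw(G) = 1 exactly.

Treewidth 1.
One such decomposition:
Bags: B1 = {1, 3}  B2 = {1, 4}  B3 = {1, 2}
Tree: B1–B2, B2–B3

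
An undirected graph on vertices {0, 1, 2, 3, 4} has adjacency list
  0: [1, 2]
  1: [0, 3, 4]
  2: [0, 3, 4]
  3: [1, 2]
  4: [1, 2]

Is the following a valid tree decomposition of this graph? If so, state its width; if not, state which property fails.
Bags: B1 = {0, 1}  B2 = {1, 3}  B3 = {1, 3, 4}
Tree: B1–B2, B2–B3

A tree decomposition must satisfy three properties: every vertex lies in some bag; for every edge, both endpoints lie together in some bag; and for every vertex, the bags containing it form a connected subtree. Here vertex 2 appears in no bag, so the decomposition is invalid.

No — vertex 2 appears in no bag.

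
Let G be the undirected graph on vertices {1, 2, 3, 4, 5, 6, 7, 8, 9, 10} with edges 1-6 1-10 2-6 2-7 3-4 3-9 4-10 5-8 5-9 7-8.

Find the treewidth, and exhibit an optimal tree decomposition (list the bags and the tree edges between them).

Every bag has size at most 3, so the width is 3 − 1 = 2 and tw(G) ≤ 2. Since 1–6–2–7–8–5–9–3–4–10–1 is a cycle in G, G is not acyclic. Forests are exactly the graphs of treewidth ≤ 1, so tw(G) ≥ 2. Hence tw(G) = 2 exactly.

Treewidth 2.
One such decomposition:
Bags: B1 = {1, 2, 6}  B2 = {1, 2, 7}  B3 = {1, 7, 8}  B4 = {1, 5, 8}  B5 = {1, 5, 9}  B6 = {1, 3, 9}  B7 = {1, 3, 4}  B8 = {1, 4, 10}
Tree: B1–B2, B2–B3, B3–B4, B4–B5, B5–B6, B6–B7, B7–B8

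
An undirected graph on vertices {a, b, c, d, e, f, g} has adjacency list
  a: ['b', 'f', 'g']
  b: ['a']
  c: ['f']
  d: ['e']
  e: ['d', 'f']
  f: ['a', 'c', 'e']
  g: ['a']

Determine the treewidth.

A width-1 tree decomposition is:
Bags: B1 = {a, f}  B2 = {e, f}  B3 = {c, f}  B4 = {a, b}  B5 = {d, e}  B6 = {a, g}
Tree: B1–B2, B1–B3, B1–B4, B2–B5, B4–B6
Each bag holds 2 vertices, so the decomposition has width 1, which upper-bounds the treewidth. G has an edge, so its treewidth is at least 1. The upper and lower bounds meet at 1, so that is the treewidth.

1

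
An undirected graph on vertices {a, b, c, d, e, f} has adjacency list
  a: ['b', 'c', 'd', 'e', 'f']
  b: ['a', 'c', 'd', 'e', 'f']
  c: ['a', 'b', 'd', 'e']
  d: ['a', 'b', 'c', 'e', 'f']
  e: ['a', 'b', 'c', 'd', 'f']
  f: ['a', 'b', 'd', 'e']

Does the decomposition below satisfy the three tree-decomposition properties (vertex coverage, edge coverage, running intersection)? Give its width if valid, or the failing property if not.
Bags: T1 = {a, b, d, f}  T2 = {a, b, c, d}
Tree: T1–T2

No — vertex e appears in no bag.

A tree decomposition must satisfy three properties: every vertex lies in some bag; for every edge, both endpoints lie together in some bag; and for every vertex, the bags containing it form a connected subtree. Here vertex e appears in no bag, so the decomposition is invalid.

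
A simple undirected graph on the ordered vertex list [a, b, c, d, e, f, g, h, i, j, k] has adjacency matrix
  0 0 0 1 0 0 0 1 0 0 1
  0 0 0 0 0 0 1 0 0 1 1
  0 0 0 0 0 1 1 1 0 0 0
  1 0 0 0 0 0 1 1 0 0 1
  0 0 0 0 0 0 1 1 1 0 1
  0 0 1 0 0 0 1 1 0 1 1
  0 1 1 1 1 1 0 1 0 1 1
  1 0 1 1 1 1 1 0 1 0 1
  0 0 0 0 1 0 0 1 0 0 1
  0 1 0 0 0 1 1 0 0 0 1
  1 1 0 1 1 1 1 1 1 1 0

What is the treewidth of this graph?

3

A width-3 tree decomposition is:
Bags: B1 = {e, g, h, k}  B2 = {e, h, i, k}  B3 = {d, g, h, k}  B4 = {f, g, h, k}  B5 = {f, g, j, k}  B6 = {a, d, h, k}  B7 = {b, g, j, k}  B8 = {c, f, g, h}
Tree: B1–B2, B1–B3, B1–B4, B4–B5, B3–B6, B5–B7, B4–B8
Each bag holds 4 vertices, so the decomposition has width 3, which upper-bounds the treewidth. For the lower bound, the 4 vertices {c, f, g, h} are pairwise adjacent, and any tree decomposition puts a clique entirely inside one bag — forcing width ≥ 3. Hence tw(G) = 3 exactly.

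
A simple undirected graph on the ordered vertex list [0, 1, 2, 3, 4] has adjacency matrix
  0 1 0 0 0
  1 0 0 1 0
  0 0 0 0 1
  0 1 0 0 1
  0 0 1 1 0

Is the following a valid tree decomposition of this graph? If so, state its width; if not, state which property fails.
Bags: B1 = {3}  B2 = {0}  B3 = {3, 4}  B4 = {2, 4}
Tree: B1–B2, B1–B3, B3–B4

No — vertex 1 appears in no bag.

A tree decomposition must satisfy three properties: every vertex lies in some bag; for every edge, both endpoints lie together in some bag; and for every vertex, the bags containing it form a connected subtree. Here vertex 1 appears in no bag, so the decomposition is invalid.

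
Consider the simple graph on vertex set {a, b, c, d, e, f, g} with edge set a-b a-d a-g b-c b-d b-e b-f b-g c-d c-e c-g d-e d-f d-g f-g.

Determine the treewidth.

3

A width-3 tree decomposition is:
Bags: B1 = {b, c, d, g}  B2 = {b, d, f, g}  B3 = {b, c, d, e}  B4 = {a, b, d, g}
Tree: B1–B2, B1–B3, B2–B4
The largest bag has 4 vertices, giving width 3; this decomposition certifies tw(G) ≤ 3. On the other hand G contains the 4-clique {b, d, f, g}. A clique must lie in a single bag of any decomposition, so no decomposition can have width below 3. Therefore the treewidth is 3.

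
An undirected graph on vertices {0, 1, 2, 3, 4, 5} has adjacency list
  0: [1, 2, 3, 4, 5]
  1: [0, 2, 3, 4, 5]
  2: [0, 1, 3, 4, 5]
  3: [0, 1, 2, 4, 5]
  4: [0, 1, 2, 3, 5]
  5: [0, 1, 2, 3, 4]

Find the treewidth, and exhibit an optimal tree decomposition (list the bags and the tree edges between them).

With just one bag of size 6, the width is 6 − 1 = 5, so tw(G) ≤ 5. Conversely, {0, 1, 2, 3, 4, 5} is a clique of size 6, and the vertices of any clique must share a bag in every tree decomposition; so some bag has ≥ 6 vertices and tw(G) ≥ 5. Hence tw(G) = 5 exactly.

Treewidth 5.
Bags: B1 = {0, 1, 2, 3, 4, 5}
Tree: (single bag)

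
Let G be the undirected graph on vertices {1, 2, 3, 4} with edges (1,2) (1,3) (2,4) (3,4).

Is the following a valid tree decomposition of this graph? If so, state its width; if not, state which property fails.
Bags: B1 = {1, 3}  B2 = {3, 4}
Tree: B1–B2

No — vertex 2 appears in no bag.

A tree decomposition must satisfy three properties: every vertex lies in some bag; for every edge, both endpoints lie together in some bag; and for every vertex, the bags containing it form a connected subtree. Here vertex 2 appears in no bag, so the decomposition is invalid.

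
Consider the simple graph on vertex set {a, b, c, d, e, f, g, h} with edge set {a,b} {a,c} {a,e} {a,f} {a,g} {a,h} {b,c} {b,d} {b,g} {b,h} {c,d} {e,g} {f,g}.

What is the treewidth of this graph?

2

A width-2 tree decomposition is:
Bags: B1 = {a, b, g}  B2 = {a, e, g}  B3 = {a, b, h}  B4 = {a, b, c}  B5 = {b, c, d}  B6 = {a, f, g}
Tree: B1–B2, B1–B3, B3–B4, B4–B5, B1–B6
The largest bag has 3 vertices, giving width 2; this decomposition certifies tw(G) ≤ 2. Conversely, {b, c, d} is a clique of size 3, and the vertices of any clique must share a bag in every tree decomposition; so some bag has ≥ 3 vertices and tw(G) ≥ 2. Hence tw(G) = 2 exactly.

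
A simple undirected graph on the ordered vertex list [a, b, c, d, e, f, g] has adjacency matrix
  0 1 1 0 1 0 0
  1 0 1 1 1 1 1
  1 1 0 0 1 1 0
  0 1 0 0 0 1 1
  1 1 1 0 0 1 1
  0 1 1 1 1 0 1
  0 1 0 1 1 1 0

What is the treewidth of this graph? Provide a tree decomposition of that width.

Treewidth 3.
Bags: B1 = {b, c, e, f}  B2 = {b, e, f, g}  B3 = {b, d, f, g}  B4 = {a, b, c, e}
Tree: B1–B2, B2–B3, B1–B4

Every bag has size at most 4, so the width is 4 − 1 = 3 and tw(G) ≤ 3. On the other hand G contains the 4-clique {a, b, c, e}. A clique must lie in a single bag of any decomposition, so no decomposition can have width below 3. Hence tw(G) = 3 exactly.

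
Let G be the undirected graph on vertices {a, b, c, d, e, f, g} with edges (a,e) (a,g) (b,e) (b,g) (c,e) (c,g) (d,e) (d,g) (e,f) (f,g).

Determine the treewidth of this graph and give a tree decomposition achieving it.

Every bag has size at most 3, so the width is 3 − 1 = 2 and tw(G) ≤ 2. Since g–a–e–b–g is a cycle in G, G is not acyclic. Forests are exactly the graphs of treewidth ≤ 1, so tw(G) ≥ 2. Hence tw(G) = 2 exactly.

Treewidth 2.
One optimal decomposition is:
Bags: B1 = {a, e, g}  B2 = {b, e, g}  B3 = {c, e, g}  B4 = {d, e, g}  B5 = {e, f, g}
Tree: B1–B2, B2–B3, B3–B4, B4–B5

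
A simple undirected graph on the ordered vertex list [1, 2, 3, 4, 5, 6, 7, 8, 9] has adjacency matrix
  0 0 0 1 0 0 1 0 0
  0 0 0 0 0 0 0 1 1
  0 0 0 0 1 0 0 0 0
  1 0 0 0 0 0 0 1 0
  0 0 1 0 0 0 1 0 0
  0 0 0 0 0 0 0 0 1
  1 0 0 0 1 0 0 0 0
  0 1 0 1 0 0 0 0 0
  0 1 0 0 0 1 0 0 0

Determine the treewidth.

1

A width-1 tree decomposition is:
Bags: B1 = {6, 9}  B2 = {2, 9}  B3 = {2, 8}  B4 = {4, 8}  B5 = {1, 4}  B6 = {1, 7}  B7 = {5, 7}  B8 = {3, 5}
Tree: B1–B2, B2–B3, B3–B4, B4–B5, B5–B6, B6–B7, B7–B8
The largest bag has 2 vertices, giving width 1; this decomposition certifies tw(G) ≤ 1. Any graph with an edge has treewidth ≥ 1, and G has the edge 6–9. Therefore the treewidth is 1.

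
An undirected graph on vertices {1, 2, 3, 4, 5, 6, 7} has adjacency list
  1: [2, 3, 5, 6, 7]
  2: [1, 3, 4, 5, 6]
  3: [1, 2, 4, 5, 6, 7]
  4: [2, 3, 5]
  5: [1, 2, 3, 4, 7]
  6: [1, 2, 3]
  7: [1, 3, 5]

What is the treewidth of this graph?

A width-3 tree decomposition is:
Bags: B1 = {1, 3, 5, 7}  B2 = {1, 2, 3, 5}  B3 = {1, 2, 3, 6}  B4 = {2, 3, 4, 5}
Tree: B1–B2, B2–B3, B2–B4
The largest bag has 4 vertices, giving width 3; this decomposition certifies tw(G) ≤ 3. For the lower bound, the 4 vertices {1, 2, 3, 5} are pairwise adjacent, and any tree decomposition puts a clique entirely inside one bag — forcing width ≥ 3. Therefore the treewidth is 3.

3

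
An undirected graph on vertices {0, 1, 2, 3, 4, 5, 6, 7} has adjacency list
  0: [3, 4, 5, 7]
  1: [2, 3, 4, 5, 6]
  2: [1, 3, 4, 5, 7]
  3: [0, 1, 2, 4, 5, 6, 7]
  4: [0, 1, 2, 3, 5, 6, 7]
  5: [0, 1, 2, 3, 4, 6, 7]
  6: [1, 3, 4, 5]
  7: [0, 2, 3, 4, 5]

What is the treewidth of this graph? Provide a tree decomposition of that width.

Treewidth 4.
One such decomposition:
Bags: B1 = {2, 3, 4, 5, 7}  B2 = {1, 2, 3, 4, 5}  B3 = {1, 3, 4, 5, 6}  B4 = {0, 3, 4, 5, 7}
Tree: B1–B2, B2–B3, B1–B4

Every bag has size at most 5, so the width is 5 − 1 = 4 and tw(G) ≤ 4. For the lower bound, the 5 vertices {0, 3, 4, 5, 7} are pairwise adjacent, and any tree decomposition puts a clique entirely inside one bag — forcing width ≥ 4. Combining the bounds, tw(G) = 4.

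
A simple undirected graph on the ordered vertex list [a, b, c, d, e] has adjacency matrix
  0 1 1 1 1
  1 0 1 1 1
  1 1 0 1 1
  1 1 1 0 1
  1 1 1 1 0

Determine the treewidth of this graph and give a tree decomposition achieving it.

Treewidth 4.
One optimal decomposition is:
Bags: B1 = {a, b, c, d, e}
Tree: (single bag)

A single bag containing all 5 vertices is trivially a valid decomposition of width 4. Conversely, {a, b, c, d, e} is a clique of size 5, and the vertices of any clique must share a bag in every tree decomposition; so some bag has ≥ 5 vertices and tw(G) ≥ 4. Hence tw(G) = 4 exactly.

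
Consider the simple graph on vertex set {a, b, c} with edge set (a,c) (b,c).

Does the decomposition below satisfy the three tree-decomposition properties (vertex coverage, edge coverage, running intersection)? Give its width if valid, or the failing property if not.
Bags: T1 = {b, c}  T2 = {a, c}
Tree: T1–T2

Yes; width 1.

Vertex coverage: the bags together contain {a, b, c}, the full vertex set. Edge coverage: each edge of G has both endpoints in at least one bag. Running intersection: for every vertex, the bags containing it form a connected subtree. All three properties hold, so this is a valid tree decomposition of width max|bag| − 1 = 1, and hence tw(G) ≤ 1.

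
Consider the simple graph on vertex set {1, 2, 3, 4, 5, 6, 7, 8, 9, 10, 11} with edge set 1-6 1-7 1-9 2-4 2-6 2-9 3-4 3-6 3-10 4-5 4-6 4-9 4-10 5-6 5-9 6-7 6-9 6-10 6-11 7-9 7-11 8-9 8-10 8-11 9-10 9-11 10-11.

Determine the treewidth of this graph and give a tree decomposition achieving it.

Treewidth 3.
One optimal decomposition is:
Bags: B1 = {6, 7, 9, 11}  B2 = {6, 9, 10, 11}  B3 = {8, 9, 10, 11}  B4 = {1, 6, 7, 9}  B5 = {4, 6, 9, 10}  B6 = {4, 5, 6, 9}  B7 = {2, 4, 6, 9}  B8 = {3, 4, 6, 10}
Tree: B1–B2, B2–B3, B1–B4, B2–B5, B5–B6, B5–B7, B5–B8

Each bag holds 4 vertices, so the decomposition has width 3, which upper-bounds the treewidth. Conversely, {8, 9, 10, 11} is a clique of size 4, and the vertices of any clique must share a bag in every tree decomposition; so some bag has ≥ 4 vertices and tw(G) ≥ 3. Therefore the treewidth is 3.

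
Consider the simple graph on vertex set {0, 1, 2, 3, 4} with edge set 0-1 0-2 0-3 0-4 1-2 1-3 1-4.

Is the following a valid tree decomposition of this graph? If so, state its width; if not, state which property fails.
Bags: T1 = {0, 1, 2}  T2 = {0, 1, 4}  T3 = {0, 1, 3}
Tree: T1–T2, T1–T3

Yes; width 2.

Vertex coverage: the bags together contain {0, 1, 2, 3, 4}, the full vertex set. Edge coverage: each edge of G has both endpoints in at least one bag. Running intersection: for every vertex, the bags containing it form a connected subtree. All three properties hold, so this is a valid tree decomposition of width max|bag| − 1 = 2, and hence tw(G) ≤ 2.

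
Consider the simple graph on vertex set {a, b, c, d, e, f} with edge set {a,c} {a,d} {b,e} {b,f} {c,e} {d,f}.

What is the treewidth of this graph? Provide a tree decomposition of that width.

Treewidth 2.
One optimal decomposition is:
Bags: B1 = {a, c, e}  B2 = {a, b, e}  B3 = {a, b, f}  B4 = {a, d, f}
Tree: B1–B2, B2–B3, B3–B4

Every bag has size at most 3, so the width is 3 − 1 = 2 and tw(G) ≤ 2. Since a–c–e–b–f–d–a is a cycle in G, G is not acyclic. Forests are exactly the graphs of treewidth ≤ 1, so tw(G) ≥ 2. Therefore the treewidth is 2.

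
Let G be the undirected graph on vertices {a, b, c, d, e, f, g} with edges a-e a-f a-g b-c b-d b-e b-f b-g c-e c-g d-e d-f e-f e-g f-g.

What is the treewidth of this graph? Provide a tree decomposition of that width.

The largest bag has 4 vertices, giving width 3; this decomposition certifies tw(G) ≤ 3. For the lower bound, the 4 vertices {b, c, e, g} are pairwise adjacent, and any tree decomposition puts a clique entirely inside one bag — forcing width ≥ 3. Combining the bounds, tw(G) = 3.

Treewidth 3.
Bags: B1 = {b, e, f, g}  B2 = {b, c, e, g}  B3 = {a, e, f, g}  B4 = {b, d, e, f}
Tree: B1–B2, B1–B3, B1–B4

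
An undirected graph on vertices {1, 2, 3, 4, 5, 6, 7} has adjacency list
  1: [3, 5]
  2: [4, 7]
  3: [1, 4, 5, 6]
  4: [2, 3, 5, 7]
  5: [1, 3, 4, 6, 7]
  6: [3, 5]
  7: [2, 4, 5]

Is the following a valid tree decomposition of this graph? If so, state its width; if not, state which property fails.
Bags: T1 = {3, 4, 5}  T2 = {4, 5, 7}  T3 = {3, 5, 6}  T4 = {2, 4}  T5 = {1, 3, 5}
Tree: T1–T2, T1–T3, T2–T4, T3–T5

No — edge (7,2) lies in no bag.

A tree decomposition must satisfy three properties: every vertex lies in some bag; for every edge, both endpoints lie together in some bag; and for every vertex, the bags containing it form a connected subtree. Here edge (7,2) lies in no bag, so the decomposition is invalid.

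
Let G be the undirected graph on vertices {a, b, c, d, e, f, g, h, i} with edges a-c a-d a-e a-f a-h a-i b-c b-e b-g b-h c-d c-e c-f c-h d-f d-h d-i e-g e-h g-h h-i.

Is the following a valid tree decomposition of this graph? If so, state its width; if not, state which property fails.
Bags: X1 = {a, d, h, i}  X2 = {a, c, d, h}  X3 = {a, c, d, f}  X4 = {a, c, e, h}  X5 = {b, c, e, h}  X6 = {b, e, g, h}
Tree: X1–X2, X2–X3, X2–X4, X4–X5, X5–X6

Yes; width 3.

Every vertex of G appears in some bag (union = {a, b, c, d, e, f, g, h, i}); every edge is covered by a bag; and for each vertex v the set of bags containing v is connected in the bag tree. The decomposition is therefore valid. The largest bag has 4 vertices, so the width is 3.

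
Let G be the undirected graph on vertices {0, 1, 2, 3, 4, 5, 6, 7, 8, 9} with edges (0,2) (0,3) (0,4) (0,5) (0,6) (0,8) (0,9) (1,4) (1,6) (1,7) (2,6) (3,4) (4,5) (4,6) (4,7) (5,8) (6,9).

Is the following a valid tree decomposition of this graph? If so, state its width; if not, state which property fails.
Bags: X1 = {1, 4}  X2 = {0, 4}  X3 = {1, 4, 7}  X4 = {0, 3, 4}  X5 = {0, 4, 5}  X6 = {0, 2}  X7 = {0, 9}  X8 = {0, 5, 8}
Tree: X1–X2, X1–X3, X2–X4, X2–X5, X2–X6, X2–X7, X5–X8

No — vertex 6 appears in no bag.

A tree decomposition must satisfy three properties: every vertex lies in some bag; for every edge, both endpoints lie together in some bag; and for every vertex, the bags containing it form a connected subtree. Here vertex 6 appears in no bag, so the decomposition is invalid.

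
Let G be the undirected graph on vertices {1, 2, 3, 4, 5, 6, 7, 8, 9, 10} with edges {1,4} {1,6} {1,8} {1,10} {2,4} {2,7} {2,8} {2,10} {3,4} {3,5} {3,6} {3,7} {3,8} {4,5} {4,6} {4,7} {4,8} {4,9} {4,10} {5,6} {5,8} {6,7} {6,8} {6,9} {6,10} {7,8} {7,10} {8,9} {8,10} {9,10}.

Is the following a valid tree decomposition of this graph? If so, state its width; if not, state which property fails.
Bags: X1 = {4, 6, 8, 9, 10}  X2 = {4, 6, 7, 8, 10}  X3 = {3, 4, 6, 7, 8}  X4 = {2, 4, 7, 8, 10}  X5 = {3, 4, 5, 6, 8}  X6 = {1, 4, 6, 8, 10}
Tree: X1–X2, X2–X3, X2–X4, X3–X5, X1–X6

Yes; width 4.

Checking the three conditions: (i) the bags cover all of {1, 2, 3, 4, 5, 6, 7, 8, 9, 10}; (ii) for each edge, some bag contains both endpoints; (iii) the bags containing any fixed vertex form a subtree. All hold, so the decomposition is valid with width 5 − 1 = 4.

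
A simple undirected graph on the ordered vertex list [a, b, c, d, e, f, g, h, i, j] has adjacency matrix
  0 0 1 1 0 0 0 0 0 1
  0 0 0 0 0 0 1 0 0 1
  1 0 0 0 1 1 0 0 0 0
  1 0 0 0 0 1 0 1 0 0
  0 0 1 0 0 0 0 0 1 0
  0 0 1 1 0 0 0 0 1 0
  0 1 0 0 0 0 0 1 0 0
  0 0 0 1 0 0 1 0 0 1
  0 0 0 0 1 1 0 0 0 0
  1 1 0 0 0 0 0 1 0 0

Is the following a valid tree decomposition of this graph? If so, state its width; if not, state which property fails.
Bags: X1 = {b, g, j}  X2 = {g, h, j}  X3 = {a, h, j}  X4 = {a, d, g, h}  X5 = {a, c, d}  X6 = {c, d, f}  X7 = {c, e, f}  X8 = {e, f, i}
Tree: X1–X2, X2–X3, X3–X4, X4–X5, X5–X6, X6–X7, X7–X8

No — bags containing vertex g are not connected in the tree.

A tree decomposition must satisfy three properties: every vertex lies in some bag; for every edge, both endpoints lie together in some bag; and for every vertex, the bags containing it form a connected subtree. Here bags containing vertex g are not connected in the tree, so the decomposition is invalid.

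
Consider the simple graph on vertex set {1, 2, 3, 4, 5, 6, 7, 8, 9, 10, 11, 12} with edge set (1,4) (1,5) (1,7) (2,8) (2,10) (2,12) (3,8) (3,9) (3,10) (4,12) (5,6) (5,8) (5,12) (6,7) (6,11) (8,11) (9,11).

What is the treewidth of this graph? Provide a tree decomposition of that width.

Treewidth 3.
Bags: B1 = {1, 4, 6, 7}  B2 = {1, 4, 5, 6}  B3 = {4, 5, 6, 12}  B4 = {5, 6, 11, 12}  B5 = {5, 8, 11, 12}  B6 = {2, 8, 11, 12}  B7 = {2, 8, 9, 11}  B8 = {2, 3, 8, 9}  B9 = {2, 3, 9, 10}
Tree: B1–B2, B2–B3, B3–B4, B4–B5, B5–B6, B6–B7, B7–B8, B8–B9

Every bag has size at most 4, so the width is 4 − 1 = 3 and tw(G) ≤ 3. For the lower bound: the 4 vertex sets {1,4,7}, {6}, {5}, {2,8,11,12} are disjoint, each induces a connected subgraph, and every pair is joined by at least one edge of G. Contracting each set to a single vertex therefore yields K_{4} as a minor, and since treewidth is minor-monotone, tw(G) ≥ tw(K_{4}) = 3. Therefore the treewidth is 3.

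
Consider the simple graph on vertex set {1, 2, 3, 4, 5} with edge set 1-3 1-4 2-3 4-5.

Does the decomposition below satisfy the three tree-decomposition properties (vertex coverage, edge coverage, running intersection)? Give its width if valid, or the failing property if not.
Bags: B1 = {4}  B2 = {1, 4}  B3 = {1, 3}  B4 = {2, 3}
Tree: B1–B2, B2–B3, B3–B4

A tree decomposition must satisfy three properties: every vertex lies in some bag; for every edge, both endpoints lie together in some bag; and for every vertex, the bags containing it form a connected subtree. Here vertex 5 appears in no bag, so the decomposition is invalid.

No — vertex 5 appears in no bag.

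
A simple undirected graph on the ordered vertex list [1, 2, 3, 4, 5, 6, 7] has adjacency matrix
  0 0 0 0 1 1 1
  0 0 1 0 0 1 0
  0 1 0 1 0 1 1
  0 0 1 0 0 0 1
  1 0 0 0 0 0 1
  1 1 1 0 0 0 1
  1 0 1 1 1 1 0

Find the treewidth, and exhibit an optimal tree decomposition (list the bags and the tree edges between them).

Treewidth 2.
Bags: B1 = {3, 6, 7}  B2 = {2, 3, 6}  B3 = {1, 6, 7}  B4 = {3, 4, 7}  B5 = {1, 5, 7}
Tree: B1–B2, B1–B3, B1–B4, B3–B5

Every bag has size at most 3, so the width is 3 − 1 = 2 and tw(G) ≤ 2. On the other hand G contains the 3-clique {2, 3, 6}. A clique must lie in a single bag of any decomposition, so no decomposition can have width below 2. Therefore the treewidth is 2.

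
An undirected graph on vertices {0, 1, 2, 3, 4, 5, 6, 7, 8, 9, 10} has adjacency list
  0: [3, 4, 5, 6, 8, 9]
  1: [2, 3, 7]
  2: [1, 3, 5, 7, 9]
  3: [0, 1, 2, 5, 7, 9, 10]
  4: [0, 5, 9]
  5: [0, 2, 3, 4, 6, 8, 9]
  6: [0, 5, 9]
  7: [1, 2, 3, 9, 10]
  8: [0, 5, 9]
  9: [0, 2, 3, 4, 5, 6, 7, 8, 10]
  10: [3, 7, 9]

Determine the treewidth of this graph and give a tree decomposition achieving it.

Treewidth 3.
One optimal decomposition is:
Bags: B1 = {2, 3, 7, 9}  B2 = {1, 2, 3, 7}  B3 = {3, 7, 9, 10}  B4 = {2, 3, 5, 9}  B5 = {0, 3, 5, 9}  B6 = {0, 5, 6, 9}  B7 = {0, 4, 5, 9}  B8 = {0, 5, 8, 9}
Tree: B1–B2, B1–B3, B1–B4, B4–B5, B5–B6, B5–B7, B7–B8

The largest bag has 4 vertices, giving width 3; this decomposition certifies tw(G) ≤ 3. Conversely, {1, 2, 3, 7} is a clique of size 4, and the vertices of any clique must share a bag in every tree decomposition; so some bag has ≥ 4 vertices and tw(G) ≥ 3. Therefore the treewidth is 3.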